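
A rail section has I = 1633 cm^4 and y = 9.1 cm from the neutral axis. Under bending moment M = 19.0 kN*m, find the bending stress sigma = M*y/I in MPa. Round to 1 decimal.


Convert units:
M = 19.0 kN*m = 19000000 N*mm
y = 9.1 cm = 91 mm
I = 1633 cm^4 = 16330000 mm^4
sigma = 19000000 * 91 / 16330000
sigma = 105.9 MPa

105.9


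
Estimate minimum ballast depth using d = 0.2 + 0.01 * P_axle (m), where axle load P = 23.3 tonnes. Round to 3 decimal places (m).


d = 0.2 + 0.01 * 23.3
d = 0.2 + 0.233
d = 0.433 m

0.433


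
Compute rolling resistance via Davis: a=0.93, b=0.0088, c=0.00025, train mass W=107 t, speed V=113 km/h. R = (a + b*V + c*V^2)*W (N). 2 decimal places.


b*V = 0.0088 * 113 = 0.9944
c*V^2 = 0.00025 * 12769 = 3.19225
R_per_t = 0.93 + 0.9944 + 3.19225 = 5.11665 N/t
R_total = 5.11665 * 107 = 547.48 N

547.48


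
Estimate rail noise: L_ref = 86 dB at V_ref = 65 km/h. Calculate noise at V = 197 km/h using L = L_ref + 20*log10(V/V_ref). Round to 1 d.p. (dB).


V/V_ref = 197 / 65 = 3.030769
log10(3.030769) = 0.481553
20 * 0.481553 = 9.6311
L = 86 + 9.6311 = 95.6 dB

95.6


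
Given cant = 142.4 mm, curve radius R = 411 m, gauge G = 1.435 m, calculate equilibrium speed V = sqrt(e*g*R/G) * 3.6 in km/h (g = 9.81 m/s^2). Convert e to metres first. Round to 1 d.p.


Convert cant: e = 142.4 mm = 0.1424 m
V_ms = sqrt(0.1424 * 9.81 * 411 / 1.435)
V_ms = sqrt(400.100337) = 20.0025 m/s
V = 20.0025 * 3.6 = 72.0 km/h

72.0


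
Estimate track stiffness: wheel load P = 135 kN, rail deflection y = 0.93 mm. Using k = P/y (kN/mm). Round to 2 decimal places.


Track stiffness k = P / y
k = 135 / 0.93
k = 145.16 kN/mm

145.16


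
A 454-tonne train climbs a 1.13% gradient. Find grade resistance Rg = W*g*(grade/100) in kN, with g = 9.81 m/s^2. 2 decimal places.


Rg = W * 9.81 * grade / 100
Rg = 454 * 9.81 * 1.13 / 100
Rg = 4453.74 * 0.0113
Rg = 50.33 kN

50.33


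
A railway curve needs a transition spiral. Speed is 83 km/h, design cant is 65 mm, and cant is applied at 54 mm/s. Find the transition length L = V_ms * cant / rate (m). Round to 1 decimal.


Convert speed: V = 83 / 3.6 = 23.0556 m/s
L = 23.0556 * 65 / 54
L = 1498.6111 / 54
L = 27.8 m

27.8


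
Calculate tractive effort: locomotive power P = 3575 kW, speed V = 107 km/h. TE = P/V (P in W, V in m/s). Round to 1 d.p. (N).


Convert: P = 3575 kW = 3575000 W
V = 107 / 3.6 = 29.7222 m/s
TE = 3575000 / 29.7222
TE = 120280.4 N

120280.4


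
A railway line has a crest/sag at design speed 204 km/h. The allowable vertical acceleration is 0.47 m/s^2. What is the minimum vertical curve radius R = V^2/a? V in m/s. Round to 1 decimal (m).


Convert speed: V = 204 / 3.6 = 56.6667 m/s
V^2 = 3211.1111 m^2/s^2
R_v = 3211.1111 / 0.47
R_v = 6832.2 m

6832.2


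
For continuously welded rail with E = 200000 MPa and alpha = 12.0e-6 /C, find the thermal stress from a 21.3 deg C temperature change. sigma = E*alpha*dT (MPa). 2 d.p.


sigma = E * alpha * dT
sigma = 200000 * 12.0e-6 * 21.3
sigma = 2.4 * 21.3
sigma = 51.12 MPa

51.12


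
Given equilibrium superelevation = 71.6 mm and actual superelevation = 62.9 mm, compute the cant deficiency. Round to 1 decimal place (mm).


Cant deficiency = equilibrium cant - actual cant
CD = 71.6 - 62.9
CD = 8.7 mm

8.7


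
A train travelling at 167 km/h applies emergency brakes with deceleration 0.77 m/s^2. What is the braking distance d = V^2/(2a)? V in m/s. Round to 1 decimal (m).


Convert speed: V = 167 / 3.6 = 46.3889 m/s
V^2 = 2151.929
d = 2151.929 / (2 * 0.77)
d = 2151.929 / 1.54
d = 1397.4 m

1397.4


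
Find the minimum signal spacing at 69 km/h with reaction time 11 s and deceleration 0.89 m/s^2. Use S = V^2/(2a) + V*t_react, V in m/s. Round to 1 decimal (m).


V = 69 / 3.6 = 19.1667 m/s
Braking distance = 19.1667^2 / (2*0.89) = 206.3826 m
Sighting distance = 19.1667 * 11 = 210.8333 m
S = 206.3826 + 210.8333 = 417.2 m

417.2


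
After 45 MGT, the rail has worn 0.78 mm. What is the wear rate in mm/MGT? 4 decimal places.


Wear rate = total wear / cumulative tonnage
Rate = 0.78 / 45
Rate = 0.0173 mm/MGT

0.0173


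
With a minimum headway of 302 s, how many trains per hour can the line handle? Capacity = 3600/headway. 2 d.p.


Capacity = 3600 / headway
Capacity = 3600 / 302
Capacity = 11.92 trains/hour

11.92


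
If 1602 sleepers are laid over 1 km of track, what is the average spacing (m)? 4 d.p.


Spacing = 1000 m / number of sleepers
Spacing = 1000 / 1602
Spacing = 0.6242 m

0.6242


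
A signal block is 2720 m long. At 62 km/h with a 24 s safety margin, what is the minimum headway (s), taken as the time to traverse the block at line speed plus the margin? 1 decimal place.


V = 62 / 3.6 = 17.2222 m/s
Block traversal time = 2720 / 17.2222 = 157.9355 s
Headway = 157.9355 + 24
Headway = 181.9 s

181.9


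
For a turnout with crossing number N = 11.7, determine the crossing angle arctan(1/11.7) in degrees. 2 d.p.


1/N = 1/11.7 = 0.08547
angle = arctan(0.08547) = 0.085263 rad
angle = 0.085263 * 180/pi = 4.89 degrees

4.89


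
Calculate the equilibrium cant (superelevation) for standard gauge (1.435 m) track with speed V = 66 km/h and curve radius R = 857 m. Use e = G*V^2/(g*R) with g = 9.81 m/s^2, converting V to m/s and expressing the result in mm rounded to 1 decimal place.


Convert speed: V = 66 / 3.6 = 18.3333 m/s
Apply formula: e = 1.435 * 18.3333^2 / (9.81 * 857)
e = 1.435 * 336.1111 / 8407.17
e = 0.05737 m = 57.4 mm

57.4


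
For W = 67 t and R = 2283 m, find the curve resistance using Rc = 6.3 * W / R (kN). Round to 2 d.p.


Rc = 6.3 * W / R
Rc = 6.3 * 67 / 2283
Rc = 422.1 / 2283
Rc = 0.18 kN

0.18


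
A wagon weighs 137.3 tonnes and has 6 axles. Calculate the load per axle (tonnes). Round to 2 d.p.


Load per axle = total weight / number of axles
Load = 137.3 / 6
Load = 22.88 tonnes

22.88


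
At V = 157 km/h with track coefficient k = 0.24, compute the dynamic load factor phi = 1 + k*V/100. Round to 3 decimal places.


phi = 1 + k * V / 100
phi = 1 + 0.24 * 157 / 100
phi = 1 + 0.3768
phi = 1.377

1.377


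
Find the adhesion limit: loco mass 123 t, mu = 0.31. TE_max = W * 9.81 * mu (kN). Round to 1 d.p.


TE_max = W * g * mu
TE_max = 123 * 9.81 * 0.31
TE_max = 1206.63 * 0.31
TE_max = 374.1 kN

374.1


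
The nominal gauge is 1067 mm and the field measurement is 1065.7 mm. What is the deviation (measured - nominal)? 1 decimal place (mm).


Deviation = measured - nominal
Deviation = 1065.7 - 1067
Deviation = -1.3 mm

-1.3


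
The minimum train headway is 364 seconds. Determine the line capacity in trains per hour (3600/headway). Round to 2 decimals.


Capacity = 3600 / headway
Capacity = 3600 / 364
Capacity = 9.89 trains/hour

9.89


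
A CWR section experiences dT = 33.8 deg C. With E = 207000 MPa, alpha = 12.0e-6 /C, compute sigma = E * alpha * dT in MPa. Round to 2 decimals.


sigma = E * alpha * dT
sigma = 207000 * 12.0e-6 * 33.8
sigma = 2.484 * 33.8
sigma = 83.96 MPa

83.96


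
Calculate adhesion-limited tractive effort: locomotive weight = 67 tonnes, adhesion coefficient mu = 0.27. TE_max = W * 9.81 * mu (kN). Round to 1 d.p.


TE_max = W * g * mu
TE_max = 67 * 9.81 * 0.27
TE_max = 657.27 * 0.27
TE_max = 177.5 kN

177.5


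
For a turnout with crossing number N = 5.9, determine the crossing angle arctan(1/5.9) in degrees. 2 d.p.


1/N = 1/5.9 = 0.169492
angle = arctan(0.169492) = 0.167896 rad
angle = 0.167896 * 180/pi = 9.62 degrees

9.62


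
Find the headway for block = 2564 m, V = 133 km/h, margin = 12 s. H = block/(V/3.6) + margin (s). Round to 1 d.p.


V = 133 / 3.6 = 36.9444 m/s
Block traversal time = 2564 / 36.9444 = 69.4015 s
Headway = 69.4015 + 12
Headway = 81.4 s

81.4


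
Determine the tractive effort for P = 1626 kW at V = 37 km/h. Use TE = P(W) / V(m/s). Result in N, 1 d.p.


Convert: P = 1626 kW = 1626000 W
V = 37 / 3.6 = 10.2778 m/s
TE = 1626000 / 10.2778
TE = 158205.4 N

158205.4


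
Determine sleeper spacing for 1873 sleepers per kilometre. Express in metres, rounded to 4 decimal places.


Spacing = 1000 m / number of sleepers
Spacing = 1000 / 1873
Spacing = 0.5339 m

0.5339


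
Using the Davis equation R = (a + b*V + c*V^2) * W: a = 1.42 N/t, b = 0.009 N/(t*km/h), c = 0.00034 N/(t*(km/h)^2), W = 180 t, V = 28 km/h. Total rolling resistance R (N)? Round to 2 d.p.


b*V = 0.009 * 28 = 0.252
c*V^2 = 0.00034 * 784 = 0.26656
R_per_t = 1.42 + 0.252 + 0.26656 = 1.93856 N/t
R_total = 1.93856 * 180 = 348.94 N

348.94


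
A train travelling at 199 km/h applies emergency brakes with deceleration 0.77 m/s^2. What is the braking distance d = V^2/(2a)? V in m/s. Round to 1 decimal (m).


Convert speed: V = 199 / 3.6 = 55.2778 m/s
V^2 = 3055.6327
d = 3055.6327 / (2 * 0.77)
d = 3055.6327 / 1.54
d = 1984.2 m

1984.2


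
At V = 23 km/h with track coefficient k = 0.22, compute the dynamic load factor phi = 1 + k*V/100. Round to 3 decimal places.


phi = 1 + k * V / 100
phi = 1 + 0.22 * 23 / 100
phi = 1 + 0.0506
phi = 1.051

1.051


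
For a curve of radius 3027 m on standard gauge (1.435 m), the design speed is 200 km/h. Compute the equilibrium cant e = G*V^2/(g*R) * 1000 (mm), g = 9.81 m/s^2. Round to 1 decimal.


Convert speed: V = 200 / 3.6 = 55.5556 m/s
Apply formula: e = 1.435 * 55.5556^2 / (9.81 * 3027)
e = 1.435 * 3086.4198 / 29694.87
e = 0.149151 m = 149.2 mm

149.2


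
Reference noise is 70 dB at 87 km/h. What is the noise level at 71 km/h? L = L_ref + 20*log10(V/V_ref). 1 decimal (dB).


V/V_ref = 71 / 87 = 0.816092
log10(0.816092) = -0.088261
20 * -0.088261 = -1.7652
L = 70 + -1.7652 = 68.2 dB

68.2


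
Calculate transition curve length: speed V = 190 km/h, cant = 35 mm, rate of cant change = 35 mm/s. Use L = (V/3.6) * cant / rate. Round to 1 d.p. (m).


Convert speed: V = 190 / 3.6 = 52.7778 m/s
L = 52.7778 * 35 / 35
L = 1847.2222 / 35
L = 52.8 m

52.8


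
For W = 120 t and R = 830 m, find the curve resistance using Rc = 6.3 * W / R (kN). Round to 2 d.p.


Rc = 6.3 * W / R
Rc = 6.3 * 120 / 830
Rc = 756.0 / 830
Rc = 0.91 kN

0.91


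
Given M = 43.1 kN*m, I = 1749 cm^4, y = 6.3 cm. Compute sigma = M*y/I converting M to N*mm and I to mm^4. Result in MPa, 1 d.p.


Convert units:
M = 43.1 kN*m = 43100000 N*mm
y = 6.3 cm = 63 mm
I = 1749 cm^4 = 17490000 mm^4
sigma = 43100000 * 63 / 17490000
sigma = 155.2 MPa

155.2


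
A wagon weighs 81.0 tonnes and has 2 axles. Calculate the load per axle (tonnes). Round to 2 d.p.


Load per axle = total weight / number of axles
Load = 81.0 / 2
Load = 40.50 tonnes

40.50


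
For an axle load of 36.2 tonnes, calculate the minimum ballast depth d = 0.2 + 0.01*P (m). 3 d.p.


d = 0.2 + 0.01 * 36.2
d = 0.2 + 0.362
d = 0.562 m

0.562


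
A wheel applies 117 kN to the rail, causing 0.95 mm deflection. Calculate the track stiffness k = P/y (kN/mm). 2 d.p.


Track stiffness k = P / y
k = 117 / 0.95
k = 123.16 kN/mm

123.16


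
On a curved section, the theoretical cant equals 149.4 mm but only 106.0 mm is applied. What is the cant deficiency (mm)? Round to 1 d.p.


Cant deficiency = equilibrium cant - actual cant
CD = 149.4 - 106.0
CD = 43.4 mm

43.4


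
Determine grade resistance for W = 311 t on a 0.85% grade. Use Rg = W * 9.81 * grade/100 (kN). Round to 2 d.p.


Rg = W * 9.81 * grade / 100
Rg = 311 * 9.81 * 0.85 / 100
Rg = 3050.91 * 0.0085
Rg = 25.93 kN

25.93


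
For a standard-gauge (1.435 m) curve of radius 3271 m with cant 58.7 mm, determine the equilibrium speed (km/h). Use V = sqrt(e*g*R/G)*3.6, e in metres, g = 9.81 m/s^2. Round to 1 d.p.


Convert cant: e = 58.7 mm = 0.0587 m
V_ms = sqrt(0.0587 * 9.81 * 3271 / 1.435)
V_ms = sqrt(1312.61013) = 36.23 m/s
V = 36.23 * 3.6 = 130.4 km/h

130.4


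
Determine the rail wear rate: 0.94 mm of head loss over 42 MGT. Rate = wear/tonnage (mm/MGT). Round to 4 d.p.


Wear rate = total wear / cumulative tonnage
Rate = 0.94 / 42
Rate = 0.0224 mm/MGT

0.0224


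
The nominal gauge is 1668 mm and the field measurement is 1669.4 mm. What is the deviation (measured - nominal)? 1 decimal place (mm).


Deviation = measured - nominal
Deviation = 1669.4 - 1668
Deviation = 1.4 mm

1.4


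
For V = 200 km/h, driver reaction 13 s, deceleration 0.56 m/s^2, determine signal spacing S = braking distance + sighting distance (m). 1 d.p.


V = 200 / 3.6 = 55.5556 m/s
Braking distance = 55.5556^2 / (2*0.56) = 2755.7319 m
Sighting distance = 55.5556 * 13 = 722.2222 m
S = 2755.7319 + 722.2222 = 3478.0 m

3478.0


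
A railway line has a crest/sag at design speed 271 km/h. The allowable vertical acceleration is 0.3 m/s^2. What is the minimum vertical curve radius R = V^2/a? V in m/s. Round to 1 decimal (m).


Convert speed: V = 271 / 3.6 = 75.2778 m/s
V^2 = 5666.7438 m^2/s^2
R_v = 5666.7438 / 0.3
R_v = 18889.1 m

18889.1


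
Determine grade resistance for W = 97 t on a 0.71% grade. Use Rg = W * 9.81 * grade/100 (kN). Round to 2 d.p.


Rg = W * 9.81 * grade / 100
Rg = 97 * 9.81 * 0.71 / 100
Rg = 951.57 * 0.0071
Rg = 6.76 kN

6.76


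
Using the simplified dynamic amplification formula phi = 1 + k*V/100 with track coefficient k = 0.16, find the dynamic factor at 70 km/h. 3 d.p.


phi = 1 + k * V / 100
phi = 1 + 0.16 * 70 / 100
phi = 1 + 0.112
phi = 1.112

1.112


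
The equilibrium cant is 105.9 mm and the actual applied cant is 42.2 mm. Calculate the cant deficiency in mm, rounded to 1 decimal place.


Cant deficiency = equilibrium cant - actual cant
CD = 105.9 - 42.2
CD = 63.7 mm

63.7


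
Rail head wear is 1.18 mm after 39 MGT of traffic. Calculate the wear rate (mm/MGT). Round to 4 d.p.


Wear rate = total wear / cumulative tonnage
Rate = 1.18 / 39
Rate = 0.0303 mm/MGT

0.0303


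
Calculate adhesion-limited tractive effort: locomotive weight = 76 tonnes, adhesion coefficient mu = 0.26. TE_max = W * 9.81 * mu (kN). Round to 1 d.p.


TE_max = W * g * mu
TE_max = 76 * 9.81 * 0.26
TE_max = 745.56 * 0.26
TE_max = 193.8 kN

193.8


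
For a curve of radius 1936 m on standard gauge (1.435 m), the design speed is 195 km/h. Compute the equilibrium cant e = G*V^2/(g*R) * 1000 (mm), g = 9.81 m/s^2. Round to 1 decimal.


Convert speed: V = 195 / 3.6 = 54.1667 m/s
Apply formula: e = 1.435 * 54.1667^2 / (9.81 * 1936)
e = 1.435 * 2934.0278 / 18992.16
e = 0.221688 m = 221.7 mm

221.7


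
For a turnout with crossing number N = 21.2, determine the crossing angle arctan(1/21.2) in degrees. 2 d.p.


1/N = 1/21.2 = 0.04717
angle = arctan(0.04717) = 0.047135 rad
angle = 0.047135 * 180/pi = 2.70 degrees

2.70


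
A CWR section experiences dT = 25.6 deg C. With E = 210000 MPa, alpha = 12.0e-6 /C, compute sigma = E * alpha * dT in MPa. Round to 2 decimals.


sigma = E * alpha * dT
sigma = 210000 * 12.0e-6 * 25.6
sigma = 2.52 * 25.6
sigma = 64.51 MPa

64.51


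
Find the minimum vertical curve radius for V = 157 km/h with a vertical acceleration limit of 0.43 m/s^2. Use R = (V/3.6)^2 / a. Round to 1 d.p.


Convert speed: V = 157 / 3.6 = 43.6111 m/s
V^2 = 1901.929 m^2/s^2
R_v = 1901.929 / 0.43
R_v = 4423.1 m

4423.1


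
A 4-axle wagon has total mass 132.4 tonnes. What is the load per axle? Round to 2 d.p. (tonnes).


Load per axle = total weight / number of axles
Load = 132.4 / 4
Load = 33.10 tonnes

33.10


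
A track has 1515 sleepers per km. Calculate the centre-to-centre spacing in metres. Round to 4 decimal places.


Spacing = 1000 m / number of sleepers
Spacing = 1000 / 1515
Spacing = 0.6601 m

0.6601


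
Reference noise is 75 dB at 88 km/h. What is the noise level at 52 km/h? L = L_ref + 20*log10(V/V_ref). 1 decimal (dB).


V/V_ref = 52 / 88 = 0.590909
log10(0.590909) = -0.228479
20 * -0.228479 = -4.5696
L = 75 + -4.5696 = 70.4 dB

70.4


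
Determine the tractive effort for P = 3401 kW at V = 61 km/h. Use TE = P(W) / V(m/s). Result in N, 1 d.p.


Convert: P = 3401 kW = 3401000 W
V = 61 / 3.6 = 16.9444 m/s
TE = 3401000 / 16.9444
TE = 200714.8 N

200714.8


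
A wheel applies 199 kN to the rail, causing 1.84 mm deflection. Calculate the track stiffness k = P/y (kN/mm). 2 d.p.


Track stiffness k = P / y
k = 199 / 1.84
k = 108.15 kN/mm

108.15


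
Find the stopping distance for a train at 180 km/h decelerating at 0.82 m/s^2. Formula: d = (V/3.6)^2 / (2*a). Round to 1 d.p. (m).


Convert speed: V = 180 / 3.6 = 50.0 m/s
V^2 = 2500.0
d = 2500.0 / (2 * 0.82)
d = 2500.0 / 1.64
d = 1524.4 m

1524.4


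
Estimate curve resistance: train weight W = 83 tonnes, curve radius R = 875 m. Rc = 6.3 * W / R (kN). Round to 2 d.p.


Rc = 6.3 * W / R
Rc = 6.3 * 83 / 875
Rc = 522.9 / 875
Rc = 0.60 kN

0.60


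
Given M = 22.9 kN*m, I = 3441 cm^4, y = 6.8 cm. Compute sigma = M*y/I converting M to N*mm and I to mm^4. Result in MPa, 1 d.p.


Convert units:
M = 22.9 kN*m = 22900000 N*mm
y = 6.8 cm = 68 mm
I = 3441 cm^4 = 34410000 mm^4
sigma = 22900000 * 68 / 34410000
sigma = 45.3 MPa

45.3


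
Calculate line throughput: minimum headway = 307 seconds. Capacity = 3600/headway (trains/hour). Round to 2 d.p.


Capacity = 3600 / headway
Capacity = 3600 / 307
Capacity = 11.73 trains/hour

11.73


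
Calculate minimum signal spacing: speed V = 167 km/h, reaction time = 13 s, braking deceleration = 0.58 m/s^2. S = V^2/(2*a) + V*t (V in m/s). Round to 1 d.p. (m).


V = 167 / 3.6 = 46.3889 m/s
Braking distance = 46.3889^2 / (2*0.58) = 1855.1112 m
Sighting distance = 46.3889 * 13 = 603.0556 m
S = 1855.1112 + 603.0556 = 2458.2 m

2458.2


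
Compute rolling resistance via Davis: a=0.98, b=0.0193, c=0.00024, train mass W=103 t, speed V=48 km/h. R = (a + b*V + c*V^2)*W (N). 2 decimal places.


b*V = 0.0193 * 48 = 0.9264
c*V^2 = 0.00024 * 2304 = 0.55296
R_per_t = 0.98 + 0.9264 + 0.55296 = 2.45936 N/t
R_total = 2.45936 * 103 = 253.31 N

253.31


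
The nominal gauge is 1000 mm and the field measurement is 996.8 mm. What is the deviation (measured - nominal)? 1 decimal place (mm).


Deviation = measured - nominal
Deviation = 996.8 - 1000
Deviation = -3.2 mm

-3.2


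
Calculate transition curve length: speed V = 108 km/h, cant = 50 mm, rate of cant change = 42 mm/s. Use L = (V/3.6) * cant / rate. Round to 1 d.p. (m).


Convert speed: V = 108 / 3.6 = 30.0 m/s
L = 30.0 * 50 / 42
L = 1500.0 / 42
L = 35.7 m

35.7


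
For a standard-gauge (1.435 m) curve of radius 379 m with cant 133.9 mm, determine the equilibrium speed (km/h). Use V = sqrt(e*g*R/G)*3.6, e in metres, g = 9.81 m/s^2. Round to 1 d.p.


Convert cant: e = 133.9 mm = 0.1339 m
V_ms = sqrt(0.1339 * 9.81 * 379 / 1.435)
V_ms = sqrt(346.926036) = 18.626 m/s
V = 18.626 * 3.6 = 67.1 km/h

67.1


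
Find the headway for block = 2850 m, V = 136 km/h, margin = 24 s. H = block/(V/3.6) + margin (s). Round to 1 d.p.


V = 136 / 3.6 = 37.7778 m/s
Block traversal time = 2850 / 37.7778 = 75.4412 s
Headway = 75.4412 + 24
Headway = 99.4 s

99.4


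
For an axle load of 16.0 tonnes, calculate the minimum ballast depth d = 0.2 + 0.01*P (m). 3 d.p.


d = 0.2 + 0.01 * 16.0
d = 0.2 + 0.16
d = 0.360 m

0.360


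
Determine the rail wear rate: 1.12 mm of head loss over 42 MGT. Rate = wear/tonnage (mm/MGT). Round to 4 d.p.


Wear rate = total wear / cumulative tonnage
Rate = 1.12 / 42
Rate = 0.0267 mm/MGT

0.0267


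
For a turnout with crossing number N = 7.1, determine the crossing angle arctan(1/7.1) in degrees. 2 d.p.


1/N = 1/7.1 = 0.140845
angle = arctan(0.140845) = 0.139925 rad
angle = 0.139925 * 180/pi = 8.02 degrees

8.02


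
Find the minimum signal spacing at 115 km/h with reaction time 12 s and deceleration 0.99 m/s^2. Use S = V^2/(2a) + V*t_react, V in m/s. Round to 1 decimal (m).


V = 115 / 3.6 = 31.9444 m/s
Braking distance = 31.9444^2 / (2*0.99) = 515.3775 m
Sighting distance = 31.9444 * 12 = 383.3333 m
S = 515.3775 + 383.3333 = 898.7 m

898.7


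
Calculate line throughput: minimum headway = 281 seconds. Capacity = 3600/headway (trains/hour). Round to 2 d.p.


Capacity = 3600 / headway
Capacity = 3600 / 281
Capacity = 12.81 trains/hour

12.81


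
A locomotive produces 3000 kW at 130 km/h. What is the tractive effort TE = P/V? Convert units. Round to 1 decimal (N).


Convert: P = 3000 kW = 3000000 W
V = 130 / 3.6 = 36.1111 m/s
TE = 3000000 / 36.1111
TE = 83076.9 N

83076.9


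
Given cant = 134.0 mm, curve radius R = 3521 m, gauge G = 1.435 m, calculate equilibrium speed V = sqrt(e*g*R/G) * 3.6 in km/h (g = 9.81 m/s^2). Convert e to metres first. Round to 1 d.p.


Convert cant: e = 134.0 mm = 0.1340 m
V_ms = sqrt(0.1340 * 9.81 * 3521 / 1.435)
V_ms = sqrt(3225.432293) = 56.7929 m/s
V = 56.7929 * 3.6 = 204.5 km/h

204.5


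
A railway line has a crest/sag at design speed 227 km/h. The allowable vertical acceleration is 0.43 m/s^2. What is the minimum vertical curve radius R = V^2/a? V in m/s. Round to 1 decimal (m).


Convert speed: V = 227 / 3.6 = 63.0556 m/s
V^2 = 3976.0031 m^2/s^2
R_v = 3976.0031 / 0.43
R_v = 9246.5 m

9246.5


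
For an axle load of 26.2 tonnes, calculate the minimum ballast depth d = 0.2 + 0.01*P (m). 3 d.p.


d = 0.2 + 0.01 * 26.2
d = 0.2 + 0.262
d = 0.462 m

0.462


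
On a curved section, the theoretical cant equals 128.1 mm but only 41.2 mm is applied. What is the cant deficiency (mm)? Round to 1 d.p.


Cant deficiency = equilibrium cant - actual cant
CD = 128.1 - 41.2
CD = 86.9 mm

86.9


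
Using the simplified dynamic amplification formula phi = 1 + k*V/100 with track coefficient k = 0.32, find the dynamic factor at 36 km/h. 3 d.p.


phi = 1 + k * V / 100
phi = 1 + 0.32 * 36 / 100
phi = 1 + 0.1152
phi = 1.115

1.115


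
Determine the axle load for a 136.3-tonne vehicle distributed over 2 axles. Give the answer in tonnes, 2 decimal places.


Load per axle = total weight / number of axles
Load = 136.3 / 2
Load = 68.15 tonnes

68.15


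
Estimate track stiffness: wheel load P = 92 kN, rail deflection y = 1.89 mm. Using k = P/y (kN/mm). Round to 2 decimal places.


Track stiffness k = P / y
k = 92 / 1.89
k = 48.68 kN/mm

48.68


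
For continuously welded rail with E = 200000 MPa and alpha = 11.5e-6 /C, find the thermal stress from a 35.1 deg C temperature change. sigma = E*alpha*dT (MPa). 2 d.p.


sigma = E * alpha * dT
sigma = 200000 * 11.5e-6 * 35.1
sigma = 2.3 * 35.1
sigma = 80.73 MPa

80.73


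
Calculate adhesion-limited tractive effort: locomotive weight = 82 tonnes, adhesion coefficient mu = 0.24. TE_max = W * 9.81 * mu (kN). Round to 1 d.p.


TE_max = W * g * mu
TE_max = 82 * 9.81 * 0.24
TE_max = 804.42 * 0.24
TE_max = 193.1 kN

193.1


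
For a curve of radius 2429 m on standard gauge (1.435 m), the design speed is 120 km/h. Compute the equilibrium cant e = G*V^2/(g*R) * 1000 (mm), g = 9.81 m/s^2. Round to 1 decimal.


Convert speed: V = 120 / 3.6 = 33.3333 m/s
Apply formula: e = 1.435 * 33.3333^2 / (9.81 * 2429)
e = 1.435 * 1111.1111 / 23828.49
e = 0.066913 m = 66.9 mm

66.9


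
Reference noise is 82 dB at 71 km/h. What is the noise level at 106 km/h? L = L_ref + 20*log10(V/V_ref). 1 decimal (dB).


V/V_ref = 106 / 71 = 1.492958
log10(1.492958) = 0.174048
20 * 0.174048 = 3.481
L = 82 + 3.481 = 85.5 dB

85.5


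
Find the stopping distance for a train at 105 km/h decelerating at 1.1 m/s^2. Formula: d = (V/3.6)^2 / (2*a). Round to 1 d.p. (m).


Convert speed: V = 105 / 3.6 = 29.1667 m/s
V^2 = 850.6944
d = 850.6944 / (2 * 1.1)
d = 850.6944 / 2.2
d = 386.7 m

386.7


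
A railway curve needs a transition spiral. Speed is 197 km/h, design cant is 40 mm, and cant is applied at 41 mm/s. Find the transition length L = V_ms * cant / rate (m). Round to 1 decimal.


Convert speed: V = 197 / 3.6 = 54.7222 m/s
L = 54.7222 * 40 / 41
L = 2188.8889 / 41
L = 53.4 m

53.4


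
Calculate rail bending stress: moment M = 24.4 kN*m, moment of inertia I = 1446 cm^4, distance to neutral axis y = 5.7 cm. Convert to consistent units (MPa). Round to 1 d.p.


Convert units:
M = 24.4 kN*m = 24400000 N*mm
y = 5.7 cm = 57 mm
I = 1446 cm^4 = 14460000 mm^4
sigma = 24400000 * 57 / 14460000
sigma = 96.2 MPa

96.2


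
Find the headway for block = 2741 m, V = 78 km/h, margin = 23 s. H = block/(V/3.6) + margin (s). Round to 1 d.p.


V = 78 / 3.6 = 21.6667 m/s
Block traversal time = 2741 / 21.6667 = 126.5077 s
Headway = 126.5077 + 23
Headway = 149.5 s

149.5


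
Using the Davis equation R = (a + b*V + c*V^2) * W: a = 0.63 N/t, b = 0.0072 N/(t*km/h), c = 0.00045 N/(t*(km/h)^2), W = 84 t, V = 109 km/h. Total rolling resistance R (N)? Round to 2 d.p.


b*V = 0.0072 * 109 = 0.7848
c*V^2 = 0.00045 * 11881 = 5.34645
R_per_t = 0.63 + 0.7848 + 5.34645 = 6.76125 N/t
R_total = 6.76125 * 84 = 567.95 N

567.95


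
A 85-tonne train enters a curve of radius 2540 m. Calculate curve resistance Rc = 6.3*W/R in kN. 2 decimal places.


Rc = 6.3 * W / R
Rc = 6.3 * 85 / 2540
Rc = 535.5 / 2540
Rc = 0.21 kN

0.21


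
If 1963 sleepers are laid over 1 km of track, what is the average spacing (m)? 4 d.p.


Spacing = 1000 m / number of sleepers
Spacing = 1000 / 1963
Spacing = 0.5094 m

0.5094


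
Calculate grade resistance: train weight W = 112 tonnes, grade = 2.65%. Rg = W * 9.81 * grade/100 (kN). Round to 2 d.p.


Rg = W * 9.81 * grade / 100
Rg = 112 * 9.81 * 2.65 / 100
Rg = 1098.72 * 0.0265
Rg = 29.12 kN

29.12


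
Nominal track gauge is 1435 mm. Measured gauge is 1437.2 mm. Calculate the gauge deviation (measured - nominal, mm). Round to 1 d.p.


Deviation = measured - nominal
Deviation = 1437.2 - 1435
Deviation = 2.2 mm

2.2


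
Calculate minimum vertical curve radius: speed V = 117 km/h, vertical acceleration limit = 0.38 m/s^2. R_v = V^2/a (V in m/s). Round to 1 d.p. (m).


Convert speed: V = 117 / 3.6 = 32.5 m/s
V^2 = 1056.25 m^2/s^2
R_v = 1056.25 / 0.38
R_v = 2779.6 m

2779.6


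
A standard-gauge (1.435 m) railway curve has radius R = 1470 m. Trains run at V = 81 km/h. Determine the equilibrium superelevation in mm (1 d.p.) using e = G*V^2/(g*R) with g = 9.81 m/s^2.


Convert speed: V = 81 / 3.6 = 22.5 m/s
Apply formula: e = 1.435 * 22.5^2 / (9.81 * 1470)
e = 1.435 * 506.25 / 14420.7
e = 0.050377 m = 50.4 mm

50.4


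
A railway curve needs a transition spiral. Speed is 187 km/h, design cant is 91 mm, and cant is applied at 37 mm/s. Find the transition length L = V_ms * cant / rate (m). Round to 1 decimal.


Convert speed: V = 187 / 3.6 = 51.9444 m/s
L = 51.9444 * 91 / 37
L = 4726.9444 / 37
L = 127.8 m

127.8


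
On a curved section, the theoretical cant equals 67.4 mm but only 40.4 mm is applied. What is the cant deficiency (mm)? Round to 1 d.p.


Cant deficiency = equilibrium cant - actual cant
CD = 67.4 - 40.4
CD = 27.0 mm

27.0


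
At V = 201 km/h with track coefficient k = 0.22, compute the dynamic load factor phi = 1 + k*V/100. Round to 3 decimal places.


phi = 1 + k * V / 100
phi = 1 + 0.22 * 201 / 100
phi = 1 + 0.4422
phi = 1.442

1.442


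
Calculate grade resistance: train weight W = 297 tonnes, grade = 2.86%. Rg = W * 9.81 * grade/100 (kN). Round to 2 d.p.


Rg = W * 9.81 * grade / 100
Rg = 297 * 9.81 * 2.86 / 100
Rg = 2913.57 * 0.0286
Rg = 83.33 kN

83.33


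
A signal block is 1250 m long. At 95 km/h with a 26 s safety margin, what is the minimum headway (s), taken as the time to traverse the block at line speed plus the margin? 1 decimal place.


V = 95 / 3.6 = 26.3889 m/s
Block traversal time = 1250 / 26.3889 = 47.3684 s
Headway = 47.3684 + 26
Headway = 73.4 s

73.4


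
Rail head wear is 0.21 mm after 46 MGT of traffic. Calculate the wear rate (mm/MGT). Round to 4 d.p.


Wear rate = total wear / cumulative tonnage
Rate = 0.21 / 46
Rate = 0.0046 mm/MGT

0.0046


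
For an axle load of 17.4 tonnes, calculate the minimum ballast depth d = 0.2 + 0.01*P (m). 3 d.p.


d = 0.2 + 0.01 * 17.4
d = 0.2 + 0.174
d = 0.374 m

0.374


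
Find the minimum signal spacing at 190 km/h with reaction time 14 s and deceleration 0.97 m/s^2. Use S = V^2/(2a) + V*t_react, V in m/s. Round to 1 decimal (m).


V = 190 / 3.6 = 52.7778 m/s
Braking distance = 52.7778^2 / (2*0.97) = 1435.8216 m
Sighting distance = 52.7778 * 14 = 738.8889 m
S = 1435.8216 + 738.8889 = 2174.7 m

2174.7


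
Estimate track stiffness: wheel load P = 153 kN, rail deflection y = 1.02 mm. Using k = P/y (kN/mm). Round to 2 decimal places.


Track stiffness k = P / y
k = 153 / 1.02
k = 150.00 kN/mm

150.00


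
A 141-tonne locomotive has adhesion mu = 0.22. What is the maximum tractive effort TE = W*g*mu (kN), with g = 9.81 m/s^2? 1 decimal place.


TE_max = W * g * mu
TE_max = 141 * 9.81 * 0.22
TE_max = 1383.21 * 0.22
TE_max = 304.3 kN

304.3


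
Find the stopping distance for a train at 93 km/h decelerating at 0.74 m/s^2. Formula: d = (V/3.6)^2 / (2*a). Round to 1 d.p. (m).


Convert speed: V = 93 / 3.6 = 25.8333 m/s
V^2 = 667.3611
d = 667.3611 / (2 * 0.74)
d = 667.3611 / 1.48
d = 450.9 m

450.9


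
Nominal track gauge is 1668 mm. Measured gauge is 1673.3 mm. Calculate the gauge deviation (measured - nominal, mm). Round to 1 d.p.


Deviation = measured - nominal
Deviation = 1673.3 - 1668
Deviation = 5.3 mm

5.3


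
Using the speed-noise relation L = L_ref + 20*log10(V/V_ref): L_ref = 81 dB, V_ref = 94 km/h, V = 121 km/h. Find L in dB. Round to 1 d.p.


V/V_ref = 121 / 94 = 1.287234
log10(1.287234) = 0.109658
20 * 0.109658 = 2.1932
L = 81 + 2.1932 = 83.2 dB

83.2


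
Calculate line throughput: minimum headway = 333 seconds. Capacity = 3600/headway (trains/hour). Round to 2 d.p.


Capacity = 3600 / headway
Capacity = 3600 / 333
Capacity = 10.81 trains/hour

10.81


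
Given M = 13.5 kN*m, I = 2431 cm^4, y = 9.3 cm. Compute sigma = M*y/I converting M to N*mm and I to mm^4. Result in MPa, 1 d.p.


Convert units:
M = 13.5 kN*m = 13500000 N*mm
y = 9.3 cm = 93 mm
I = 2431 cm^4 = 24310000 mm^4
sigma = 13500000 * 93 / 24310000
sigma = 51.6 MPa

51.6


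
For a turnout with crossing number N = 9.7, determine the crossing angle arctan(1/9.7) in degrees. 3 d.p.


1/N = 1/9.7 = 0.103093
angle = arctan(0.103093) = 0.10273 rad
angle = 0.10273 * 180/pi = 5.886 degrees

5.886


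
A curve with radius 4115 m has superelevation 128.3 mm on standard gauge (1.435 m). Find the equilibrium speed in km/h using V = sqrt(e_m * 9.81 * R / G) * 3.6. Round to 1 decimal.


Convert cant: e = 128.3 mm = 0.1283 m
V_ms = sqrt(0.1283 * 9.81 * 4115 / 1.435)
V_ms = sqrt(3609.222052) = 60.0768 m/s
V = 60.0768 * 3.6 = 216.3 km/h

216.3


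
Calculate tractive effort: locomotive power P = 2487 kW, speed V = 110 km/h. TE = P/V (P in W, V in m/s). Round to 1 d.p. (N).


Convert: P = 2487 kW = 2487000 W
V = 110 / 3.6 = 30.5556 m/s
TE = 2487000 / 30.5556
TE = 81392.7 N

81392.7


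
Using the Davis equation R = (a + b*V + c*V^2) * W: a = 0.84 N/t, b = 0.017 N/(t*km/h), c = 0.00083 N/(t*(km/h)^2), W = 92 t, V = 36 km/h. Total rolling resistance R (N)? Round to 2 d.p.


b*V = 0.017 * 36 = 0.612
c*V^2 = 0.00083 * 1296 = 1.07568
R_per_t = 0.84 + 0.612 + 1.07568 = 2.52768 N/t
R_total = 2.52768 * 92 = 232.55 N

232.55


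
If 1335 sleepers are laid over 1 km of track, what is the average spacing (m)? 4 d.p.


Spacing = 1000 m / number of sleepers
Spacing = 1000 / 1335
Spacing = 0.7491 m

0.7491


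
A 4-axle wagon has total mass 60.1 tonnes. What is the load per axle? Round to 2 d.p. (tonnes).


Load per axle = total weight / number of axles
Load = 60.1 / 4
Load = 15.03 tonnes

15.03


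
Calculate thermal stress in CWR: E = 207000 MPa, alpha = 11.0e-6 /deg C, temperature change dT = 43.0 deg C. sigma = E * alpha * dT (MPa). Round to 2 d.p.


sigma = E * alpha * dT
sigma = 207000 * 11.0e-6 * 43.0
sigma = 2.277 * 43.0
sigma = 97.91 MPa

97.91


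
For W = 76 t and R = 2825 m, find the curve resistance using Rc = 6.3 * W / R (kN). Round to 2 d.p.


Rc = 6.3 * W / R
Rc = 6.3 * 76 / 2825
Rc = 478.8 / 2825
Rc = 0.17 kN

0.17


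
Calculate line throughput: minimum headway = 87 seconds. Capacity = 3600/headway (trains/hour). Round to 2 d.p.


Capacity = 3600 / headway
Capacity = 3600 / 87
Capacity = 41.38 trains/hour

41.38


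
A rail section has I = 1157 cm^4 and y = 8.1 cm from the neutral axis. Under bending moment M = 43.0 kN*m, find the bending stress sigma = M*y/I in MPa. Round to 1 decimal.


Convert units:
M = 43.0 kN*m = 43000000 N*mm
y = 8.1 cm = 81 mm
I = 1157 cm^4 = 11570000 mm^4
sigma = 43000000 * 81 / 11570000
sigma = 301.0 MPa

301.0


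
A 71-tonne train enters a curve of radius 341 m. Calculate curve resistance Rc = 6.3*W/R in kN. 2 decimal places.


Rc = 6.3 * W / R
Rc = 6.3 * 71 / 341
Rc = 447.3 / 341
Rc = 1.31 kN

1.31


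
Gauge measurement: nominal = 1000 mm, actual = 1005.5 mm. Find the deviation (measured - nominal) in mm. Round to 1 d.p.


Deviation = measured - nominal
Deviation = 1005.5 - 1000
Deviation = 5.5 mm

5.5


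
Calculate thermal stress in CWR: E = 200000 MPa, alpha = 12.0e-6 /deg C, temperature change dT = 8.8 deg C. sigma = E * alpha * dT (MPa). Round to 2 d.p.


sigma = E * alpha * dT
sigma = 200000 * 12.0e-6 * 8.8
sigma = 2.4 * 8.8
sigma = 21.12 MPa

21.12


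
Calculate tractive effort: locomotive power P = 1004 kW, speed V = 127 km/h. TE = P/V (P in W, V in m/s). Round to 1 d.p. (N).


Convert: P = 1004 kW = 1004000 W
V = 127 / 3.6 = 35.2778 m/s
TE = 1004000 / 35.2778
TE = 28459.8 N

28459.8


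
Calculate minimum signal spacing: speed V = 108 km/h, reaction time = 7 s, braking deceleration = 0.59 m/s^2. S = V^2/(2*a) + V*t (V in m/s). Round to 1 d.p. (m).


V = 108 / 3.6 = 30.0 m/s
Braking distance = 30.0^2 / (2*0.59) = 762.7119 m
Sighting distance = 30.0 * 7 = 210.0 m
S = 762.7119 + 210.0 = 972.7 m

972.7


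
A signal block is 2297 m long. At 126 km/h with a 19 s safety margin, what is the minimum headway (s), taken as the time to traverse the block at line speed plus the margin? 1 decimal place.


V = 126 / 3.6 = 35.0 m/s
Block traversal time = 2297 / 35.0 = 65.6286 s
Headway = 65.6286 + 19
Headway = 84.6 s

84.6


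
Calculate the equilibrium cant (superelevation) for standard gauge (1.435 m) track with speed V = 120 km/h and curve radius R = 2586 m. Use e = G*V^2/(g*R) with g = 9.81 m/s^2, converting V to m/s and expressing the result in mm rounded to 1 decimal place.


Convert speed: V = 120 / 3.6 = 33.3333 m/s
Apply formula: e = 1.435 * 33.3333^2 / (9.81 * 2586)
e = 1.435 * 1111.1111 / 25368.66
e = 0.062851 m = 62.9 mm

62.9


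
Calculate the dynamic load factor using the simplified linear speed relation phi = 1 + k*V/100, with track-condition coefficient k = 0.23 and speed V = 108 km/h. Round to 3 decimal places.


phi = 1 + k * V / 100
phi = 1 + 0.23 * 108 / 100
phi = 1 + 0.2484
phi = 1.248

1.248


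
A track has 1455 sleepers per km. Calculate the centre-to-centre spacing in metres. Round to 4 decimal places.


Spacing = 1000 m / number of sleepers
Spacing = 1000 / 1455
Spacing = 0.6873 m

0.6873


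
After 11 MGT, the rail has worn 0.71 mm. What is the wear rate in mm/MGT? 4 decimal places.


Wear rate = total wear / cumulative tonnage
Rate = 0.71 / 11
Rate = 0.0645 mm/MGT

0.0645


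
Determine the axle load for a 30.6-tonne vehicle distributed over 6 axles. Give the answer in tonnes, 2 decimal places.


Load per axle = total weight / number of axles
Load = 30.6 / 6
Load = 5.10 tonnes

5.10


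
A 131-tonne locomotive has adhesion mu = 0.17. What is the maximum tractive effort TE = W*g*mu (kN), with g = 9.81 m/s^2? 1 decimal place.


TE_max = W * g * mu
TE_max = 131 * 9.81 * 0.17
TE_max = 1285.11 * 0.17
TE_max = 218.5 kN

218.5


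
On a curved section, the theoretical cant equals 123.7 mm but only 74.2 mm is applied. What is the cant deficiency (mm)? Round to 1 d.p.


Cant deficiency = equilibrium cant - actual cant
CD = 123.7 - 74.2
CD = 49.5 mm

49.5


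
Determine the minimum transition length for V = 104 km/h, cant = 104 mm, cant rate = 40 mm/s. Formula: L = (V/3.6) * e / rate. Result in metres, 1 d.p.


Convert speed: V = 104 / 3.6 = 28.8889 m/s
L = 28.8889 * 104 / 40
L = 3004.4444 / 40
L = 75.1 m

75.1


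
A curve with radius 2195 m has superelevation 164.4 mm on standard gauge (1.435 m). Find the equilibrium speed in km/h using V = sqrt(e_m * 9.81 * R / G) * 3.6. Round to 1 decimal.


Convert cant: e = 164.4 mm = 0.1644 m
V_ms = sqrt(0.1644 * 9.81 * 2195 / 1.435)
V_ms = sqrt(2466.910787) = 49.668 m/s
V = 49.668 * 3.6 = 178.8 km/h

178.8


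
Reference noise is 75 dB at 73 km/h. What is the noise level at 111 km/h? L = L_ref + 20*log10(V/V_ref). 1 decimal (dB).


V/V_ref = 111 / 73 = 1.520548
log10(1.520548) = 0.182
20 * 0.182 = 3.64
L = 75 + 3.64 = 78.6 dB

78.6


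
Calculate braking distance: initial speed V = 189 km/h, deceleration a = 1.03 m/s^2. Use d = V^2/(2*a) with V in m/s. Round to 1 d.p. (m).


Convert speed: V = 189 / 3.6 = 52.5 m/s
V^2 = 2756.25
d = 2756.25 / (2 * 1.03)
d = 2756.25 / 2.06
d = 1338.0 m

1338.0


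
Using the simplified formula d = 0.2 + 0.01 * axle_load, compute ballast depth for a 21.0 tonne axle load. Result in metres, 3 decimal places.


d = 0.2 + 0.01 * 21.0
d = 0.2 + 0.21
d = 0.410 m

0.410


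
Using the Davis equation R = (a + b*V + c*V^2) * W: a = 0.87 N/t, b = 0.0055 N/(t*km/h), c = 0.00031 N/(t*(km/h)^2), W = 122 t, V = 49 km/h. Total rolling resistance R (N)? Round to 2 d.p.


b*V = 0.0055 * 49 = 0.2695
c*V^2 = 0.00031 * 2401 = 0.74431
R_per_t = 0.87 + 0.2695 + 0.74431 = 1.88381 N/t
R_total = 1.88381 * 122 = 229.82 N

229.82


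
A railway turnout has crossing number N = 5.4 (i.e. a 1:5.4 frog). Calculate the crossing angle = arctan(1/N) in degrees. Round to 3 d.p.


1/N = 1/5.4 = 0.185185
angle = arctan(0.185185) = 0.183111 rad
angle = 0.183111 * 180/pi = 10.491 degrees

10.491


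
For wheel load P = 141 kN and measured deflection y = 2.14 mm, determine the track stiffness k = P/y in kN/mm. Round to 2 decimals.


Track stiffness k = P / y
k = 141 / 2.14
k = 65.89 kN/mm

65.89


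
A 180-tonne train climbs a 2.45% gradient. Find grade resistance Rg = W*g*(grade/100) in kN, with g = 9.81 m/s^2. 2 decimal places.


Rg = W * 9.81 * grade / 100
Rg = 180 * 9.81 * 2.45 / 100
Rg = 1765.8 * 0.0245
Rg = 43.26 kN

43.26


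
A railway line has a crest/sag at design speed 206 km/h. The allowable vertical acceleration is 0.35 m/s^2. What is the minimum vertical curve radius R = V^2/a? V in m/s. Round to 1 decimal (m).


Convert speed: V = 206 / 3.6 = 57.2222 m/s
V^2 = 3274.3827 m^2/s^2
R_v = 3274.3827 / 0.35
R_v = 9355.4 m

9355.4


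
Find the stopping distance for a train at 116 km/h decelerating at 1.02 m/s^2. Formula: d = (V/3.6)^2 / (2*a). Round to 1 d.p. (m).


Convert speed: V = 116 / 3.6 = 32.2222 m/s
V^2 = 1038.2716
d = 1038.2716 / (2 * 1.02)
d = 1038.2716 / 2.04
d = 509.0 m

509.0


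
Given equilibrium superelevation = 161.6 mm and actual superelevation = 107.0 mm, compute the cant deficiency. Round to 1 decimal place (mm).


Cant deficiency = equilibrium cant - actual cant
CD = 161.6 - 107.0
CD = 54.6 mm

54.6


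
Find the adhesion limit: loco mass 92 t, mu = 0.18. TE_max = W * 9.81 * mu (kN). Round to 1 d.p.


TE_max = W * g * mu
TE_max = 92 * 9.81 * 0.18
TE_max = 902.52 * 0.18
TE_max = 162.5 kN

162.5


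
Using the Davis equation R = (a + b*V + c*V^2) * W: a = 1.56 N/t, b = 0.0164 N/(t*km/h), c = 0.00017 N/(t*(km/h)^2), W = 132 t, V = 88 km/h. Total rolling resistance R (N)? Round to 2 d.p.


b*V = 0.0164 * 88 = 1.4432
c*V^2 = 0.00017 * 7744 = 1.31648
R_per_t = 1.56 + 1.4432 + 1.31648 = 4.31968 N/t
R_total = 4.31968 * 132 = 570.20 N

570.20


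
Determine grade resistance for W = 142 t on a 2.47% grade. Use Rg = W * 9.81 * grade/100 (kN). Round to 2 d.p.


Rg = W * 9.81 * grade / 100
Rg = 142 * 9.81 * 2.47 / 100
Rg = 1393.02 * 0.0247
Rg = 34.41 kN

34.41
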